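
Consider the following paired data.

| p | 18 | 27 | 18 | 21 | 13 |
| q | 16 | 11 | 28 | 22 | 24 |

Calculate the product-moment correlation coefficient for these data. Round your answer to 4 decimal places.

-0.6990

n = 5, Σp = 97, Σq = 101, Σp² = 1987, Σq² = 2221, Σpq = 1863
nΣpq − ΣpΣq = 9315 − 9797 = -482
nΣp² − (Σp)² = 9935 − 9409 = 526; nΣq² − (Σq)² = 11105 − 10201 = 904
r = -482 / √(526 × 904) = -482 / 689.5680 ≈ -0.6990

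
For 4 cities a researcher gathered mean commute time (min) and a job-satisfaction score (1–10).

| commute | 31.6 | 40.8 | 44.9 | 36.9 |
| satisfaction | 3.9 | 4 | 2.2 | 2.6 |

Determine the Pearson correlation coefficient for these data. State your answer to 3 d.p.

n = 4, Σx = 154.2, Σy = 12.7, Σx² = 6040.82, Σy² = 42.81, Σxy = 481.16
nΣxy − ΣxΣy = 1924.64 − 1958.34 = -33.7
nΣx² − (Σx)² = 24163.28 − 23777.64 = 385.64; nΣy² − (Σy)² = 171.24 − 161.29 = 9.95
r = -33.7 / √(385.64 × 9.95) = -33.7 / 61.9445 ≈ -0.544

-0.544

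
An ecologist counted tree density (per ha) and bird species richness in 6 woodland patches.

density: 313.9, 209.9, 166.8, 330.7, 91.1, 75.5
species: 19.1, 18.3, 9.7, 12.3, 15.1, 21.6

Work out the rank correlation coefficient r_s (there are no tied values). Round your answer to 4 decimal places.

-0.3143

Rank density: 5, 4, 3, 6, 2, 1
Rank species: 5, 4, 1, 2, 3, 6
d = rank(density) − rank(species): 0, 0, 2, 4, -1, -5; Σd² = 46
ρ = 1 − 6Σd² / [n(n²−1)] = 1 − 6×46 / (6×35) = 1 − 276/210 ≈ -0.3143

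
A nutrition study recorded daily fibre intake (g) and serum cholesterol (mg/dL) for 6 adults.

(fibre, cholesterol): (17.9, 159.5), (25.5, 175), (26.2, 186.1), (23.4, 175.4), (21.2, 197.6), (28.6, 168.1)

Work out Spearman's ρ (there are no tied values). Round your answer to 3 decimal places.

Rank fibre: 1, 4, 5, 3, 2, 6
Rank cholesterol: 1, 3, 5, 4, 6, 2
d = rank(fibre) − rank(cholesterol): 0, 1, 0, -1, -4, 4; Σd² = 34
ρ = 1 − 6Σd² / [n(n²−1)] = 1 − 6×34 / (6×35) = 1 − 204/210 ≈ 0.029

0.029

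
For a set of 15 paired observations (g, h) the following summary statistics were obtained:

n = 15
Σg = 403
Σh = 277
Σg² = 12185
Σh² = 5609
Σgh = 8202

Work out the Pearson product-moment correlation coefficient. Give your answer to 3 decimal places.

0.928

r = (nΣgh − ΣgΣh) / √[(nΣg² − (Σg)²)(nΣh² − (Σh)²)]
Numerator: 15×8202 − 403×277 = 11399
Denominator: √[(182775 − 162409)(84135 − 76729)] = √[20366 × 7406] = 12281.3108
r = 11399 / 12281.3108 ≈ 0.928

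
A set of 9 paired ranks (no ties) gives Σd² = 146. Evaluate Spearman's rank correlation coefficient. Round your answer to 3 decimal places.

ρ = 1 − 6Σd² / [n(n²−1)] = 1 − 6×146 / (9×80)
  = 1 − 876/720 = 1 − 1.2167 ≈ -0.217

-0.217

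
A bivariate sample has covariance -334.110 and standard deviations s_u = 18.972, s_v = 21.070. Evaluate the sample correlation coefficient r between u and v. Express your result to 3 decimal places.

-0.836

r = Cov(u,v) / (s_u · s_v) = -334.110 / (18.972 × 21.070)
  = -334.110 / 399.7400 ≈ -0.836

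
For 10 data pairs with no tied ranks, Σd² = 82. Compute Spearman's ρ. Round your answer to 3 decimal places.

0.503

ρ = 1 − 6Σd² / [n(n²−1)] = 1 − 6×82 / (10×99)
  = 1 − 492/990 = 1 − 0.4970 ≈ 0.503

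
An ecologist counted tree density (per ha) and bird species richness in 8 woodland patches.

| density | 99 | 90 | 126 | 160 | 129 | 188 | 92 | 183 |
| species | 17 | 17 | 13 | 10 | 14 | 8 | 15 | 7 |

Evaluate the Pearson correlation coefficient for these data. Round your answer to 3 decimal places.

n = 8, Σx = 1067, Σy = 101, Σx² = 153315, Σy² = 1381, Σxy = 12422
nΣxy − ΣxΣy = 99376 − 107767 = -8391
nΣx² − (Σx)² = 1226520 − 1138489 = 88031; nΣy² − (Σy)² = 11048 − 10201 = 847
r = -8391 / √(88031 × 847) = -8391 / 8634.9439 ≈ -0.972

-0.972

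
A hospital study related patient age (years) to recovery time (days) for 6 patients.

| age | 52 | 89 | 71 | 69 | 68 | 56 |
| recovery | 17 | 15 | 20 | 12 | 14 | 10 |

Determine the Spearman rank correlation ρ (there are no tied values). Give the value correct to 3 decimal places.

Rank age: 1, 6, 5, 4, 3, 2
Rank recovery: 5, 4, 6, 2, 3, 1
d = rank(age) − rank(recovery): -4, 2, -1, 2, 0, 1; Σd² = 26
ρ = 1 − 6Σd² / [n(n²−1)] = 1 − 6×26 / (6×35) = 1 − 156/210 ≈ 0.257

0.257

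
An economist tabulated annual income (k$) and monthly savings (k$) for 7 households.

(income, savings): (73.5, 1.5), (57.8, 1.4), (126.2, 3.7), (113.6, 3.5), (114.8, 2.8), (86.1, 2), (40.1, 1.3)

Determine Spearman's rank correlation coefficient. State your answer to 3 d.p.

Rank income: 3, 2, 7, 5, 6, 4, 1
Rank savings: 3, 2, 7, 6, 5, 4, 1
d = rank(income) − rank(savings): 0, 0, 0, -1, 1, 0, 0; Σd² = 2
ρ = 1 − 6Σd² / [n(n²−1)] = 1 − 6×2 / (7×48) = 1 − 12/336 ≈ 0.964

0.964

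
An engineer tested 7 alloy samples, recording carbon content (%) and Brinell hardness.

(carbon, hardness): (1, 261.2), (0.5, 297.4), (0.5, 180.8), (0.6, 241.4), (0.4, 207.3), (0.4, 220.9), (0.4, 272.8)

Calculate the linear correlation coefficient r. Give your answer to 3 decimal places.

n = 7, Σx = 3.8, Σy = 1681.8, Σx² = 2.34, Σy² = 413824.74, Σxy = 925.54
nΣxy − ΣxΣy = 6478.78 − 6390.84 = 87.94
nΣx² − (Σx)² = 16.38 − 14.44 = 1.94; nΣy² − (Σy)² = 2896773.18 − 2828451.24 = 68321.94
r = 87.94 / √(1.94 × 68321.94) = 87.94 / 364.0667 ≈ 0.242

0.242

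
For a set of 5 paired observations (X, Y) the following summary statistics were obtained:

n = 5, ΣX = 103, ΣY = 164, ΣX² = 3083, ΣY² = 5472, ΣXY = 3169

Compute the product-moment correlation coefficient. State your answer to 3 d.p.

r = (nΣXY − ΣXΣY) / √[(nΣX² − (ΣX)²)(nΣY² − (ΣY)²)]
Numerator: 5×3169 − 103×164 = -1047
Denominator: √[(15415 − 10609)(27360 − 26896)] = √[4806 × 464] = 1493.3131
r = -1047 / 1493.3131 ≈ -0.701

-0.701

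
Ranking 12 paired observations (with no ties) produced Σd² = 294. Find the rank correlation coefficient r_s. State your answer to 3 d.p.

-0.028

ρ = 1 − 6Σd² / [n(n²−1)] = 1 − 6×294 / (12×143)
  = 1 − 1764/1716 = 1 − 1.0280 ≈ -0.028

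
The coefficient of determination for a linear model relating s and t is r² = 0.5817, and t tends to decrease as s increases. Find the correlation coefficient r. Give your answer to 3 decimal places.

-0.763

|r| = √0.5817 = 0.763
The association is negative, so r = −0.763.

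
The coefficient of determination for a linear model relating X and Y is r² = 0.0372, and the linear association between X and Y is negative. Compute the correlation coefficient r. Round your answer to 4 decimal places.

-0.1929

|r| = √0.0372 = 0.1929
The association is negative, so r = −0.1929.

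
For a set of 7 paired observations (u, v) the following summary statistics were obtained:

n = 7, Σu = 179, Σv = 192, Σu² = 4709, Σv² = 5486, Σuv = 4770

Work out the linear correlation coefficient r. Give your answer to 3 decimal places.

r = (nΣuv − ΣuΣv) / √[(nΣu² − (Σu)²)(nΣv² − (Σv)²)]
Numerator: 7×4770 − 179×192 = -978
Denominator: √[(32963 − 32041)(38402 − 36864)] = √[922 × 1538] = 1190.8132
r = -978 / 1190.8132 ≈ -0.821

-0.821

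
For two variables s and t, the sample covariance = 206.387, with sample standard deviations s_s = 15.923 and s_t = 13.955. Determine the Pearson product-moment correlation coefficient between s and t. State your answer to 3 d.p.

r = Cov(s,t) / (s_s · s_t) = 206.387 / (15.923 × 13.955)
  = 206.387 / 222.2055 ≈ 0.929

0.929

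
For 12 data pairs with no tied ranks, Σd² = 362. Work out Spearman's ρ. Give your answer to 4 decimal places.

-0.2657

ρ = 1 − 6Σd² / [n(n²−1)] = 1 − 6×362 / (12×143)
  = 1 − 2172/1716 = 1 − 1.26573 ≈ -0.2657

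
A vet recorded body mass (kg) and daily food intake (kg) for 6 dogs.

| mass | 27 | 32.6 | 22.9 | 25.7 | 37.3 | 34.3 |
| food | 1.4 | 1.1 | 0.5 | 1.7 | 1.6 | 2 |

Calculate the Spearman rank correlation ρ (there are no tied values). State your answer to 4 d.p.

0.4857

Rank mass: 3, 4, 1, 2, 6, 5
Rank food: 3, 2, 1, 5, 4, 6
d = rank(mass) − rank(food): 0, 2, 0, -3, 2, -1; Σd² = 18
ρ = 1 − 6Σd² / [n(n²−1)] = 1 − 6×18 / (6×35) = 1 − 108/210 ≈ 0.4857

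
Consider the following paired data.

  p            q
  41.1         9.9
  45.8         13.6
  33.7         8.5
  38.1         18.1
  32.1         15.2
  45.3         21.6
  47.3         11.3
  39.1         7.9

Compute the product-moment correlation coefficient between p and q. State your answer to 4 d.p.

n = 8, Σp = 322.5, Σq = 106.1, Σp² = 13222.75, Σq² = 1570.53, Σpq = 4315.61
nΣpq − ΣpΣq = 34524.88 − 34217.25 = 307.63
nΣp² − (Σp)² = 105782 − 104006.25 = 1775.75; nΣq² − (Σq)² = 12564.24 − 11257.21 = 1307.03
r = 307.63 / √(1775.75 × 1307.03) = 307.63 / 1523.4692 ≈ 0.2019

0.2019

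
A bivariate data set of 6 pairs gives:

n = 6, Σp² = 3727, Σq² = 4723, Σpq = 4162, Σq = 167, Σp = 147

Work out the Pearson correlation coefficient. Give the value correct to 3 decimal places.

0.727

r = (nΣpq − ΣpΣq) / √[(nΣp² − (Σp)²)(nΣq² − (Σq)²)]
Numerator: 6×4162 − 147×167 = 423
Denominator: √[(22362 − 21609)(28338 − 27889)] = √[753 × 449] = 581.4611
r = 423 / 581.4611 ≈ 0.727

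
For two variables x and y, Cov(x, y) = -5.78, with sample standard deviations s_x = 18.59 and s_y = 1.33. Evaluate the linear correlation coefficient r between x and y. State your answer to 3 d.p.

r = Cov(x,y) / (s_x · s_y) = -5.78 / (18.59 × 1.33)
  = -5.78 / 24.7247 ≈ -0.234

-0.234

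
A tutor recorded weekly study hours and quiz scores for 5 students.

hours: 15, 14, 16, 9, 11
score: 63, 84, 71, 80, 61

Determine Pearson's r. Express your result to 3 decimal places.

n = 5, Σx = 65, Σy = 359, Σx² = 879, Σy² = 26187, Σxy = 4648
nΣxy − ΣxΣy = 23240 − 23335 = -95
nΣx² − (Σx)² = 4395 − 4225 = 170; nΣy² − (Σy)² = 130935 − 128881 = 2054
r = -95 / √(170 × 2054) = -95 / 590.9145 ≈ -0.161

-0.161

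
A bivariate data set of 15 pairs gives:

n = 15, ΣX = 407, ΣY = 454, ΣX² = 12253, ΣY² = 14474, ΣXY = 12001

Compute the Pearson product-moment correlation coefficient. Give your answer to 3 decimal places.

r = (nΣXY − ΣXΣY) / √[(nΣX² − (ΣX)²)(nΣY² − (ΣY)²)]
Numerator: 15×12001 − 407×454 = -4763
Denominator: √[(183795 − 165649)(217110 − 206116)] = √[18146 × 10994] = 14124.3451
r = -4763 / 14124.3451 ≈ -0.337

-0.337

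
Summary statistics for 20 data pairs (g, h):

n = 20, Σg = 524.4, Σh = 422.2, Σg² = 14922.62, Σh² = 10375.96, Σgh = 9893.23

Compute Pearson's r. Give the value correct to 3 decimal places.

-0.898

r = (nΣgh − ΣgΣh) / √[(nΣg² − (Σg)²)(nΣh² − (Σh)²)]
Numerator: 20×9893.23 − 524.4×422.2 = -23537.08
Denominator: √[(298452.4 − 274995.36)(207519.2 − 178252.84)] = √[23457.04 × 29266.36] = 26201.1866
r = -23537.08 / 26201.1866 ≈ -0.898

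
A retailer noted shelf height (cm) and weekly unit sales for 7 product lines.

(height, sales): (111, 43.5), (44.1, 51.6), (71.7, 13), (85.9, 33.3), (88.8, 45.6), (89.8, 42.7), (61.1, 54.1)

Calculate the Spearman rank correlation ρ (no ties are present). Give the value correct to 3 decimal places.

-0.357

Rank height: 7, 1, 3, 4, 5, 6, 2
Rank sales: 4, 6, 1, 2, 5, 3, 7
d = rank(height) − rank(sales): 3, -5, 2, 2, 0, 3, -5; Σd² = 76
ρ = 1 − 6Σd² / [n(n²−1)] = 1 − 6×76 / (7×48) = 1 − 456/336 ≈ -0.357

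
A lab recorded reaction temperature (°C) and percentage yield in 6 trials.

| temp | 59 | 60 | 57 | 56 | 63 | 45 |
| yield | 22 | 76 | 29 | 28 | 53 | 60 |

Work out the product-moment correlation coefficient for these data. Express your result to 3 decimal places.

-0.102

n = 6, Σx = 340, Σy = 268, Σx² = 19460, Σy² = 14294, Σxy = 15118
nΣxy − ΣxΣy = 90708 − 91120 = -412
nΣx² − (Σx)² = 116760 − 115600 = 1160; nΣy² − (Σy)² = 85764 − 71824 = 13940
r = -412 / √(1160 × 13940) = -412 / 4021.2436 ≈ -0.102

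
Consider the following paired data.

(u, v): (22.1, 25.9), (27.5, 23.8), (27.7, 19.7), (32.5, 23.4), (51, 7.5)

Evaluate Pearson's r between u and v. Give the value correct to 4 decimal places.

n = 5, Σu = 160.8, Σv = 100.3, Σu² = 5669.2, Σv² = 2229.15, Σuv = 2915.58
nΣuv − ΣuΣv = 14577.9 − 16128.24 = -1550.34
nΣu² − (Σu)² = 28346 − 25856.64 = 2489.36; nΣv² − (Σv)² = 11145.75 − 10060.09 = 1085.66
r = -1550.34 / √(2489.36 × 1085.66) = -1550.34 / 1643.9582 ≈ -0.9431

-0.9431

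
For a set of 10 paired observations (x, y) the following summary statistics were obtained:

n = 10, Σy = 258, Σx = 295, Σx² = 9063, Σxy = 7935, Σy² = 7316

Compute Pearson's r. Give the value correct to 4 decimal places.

r = (nΣxy − ΣxΣy) / √[(nΣx² − (Σx)²)(nΣy² − (Σy)²)]
Numerator: 10×7935 − 295×258 = 3240
Denominator: √[(90630 − 87025)(73160 − 66564)] = √[3605 × 6596] = 4876.3285
r = 3240 / 4876.3285 ≈ 0.6644

0.6644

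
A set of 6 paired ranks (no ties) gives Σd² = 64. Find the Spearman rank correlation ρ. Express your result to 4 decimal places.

ρ = 1 − 6Σd² / [n(n²−1)] = 1 − 6×64 / (6×35)
  = 1 − 384/210 = 1 − 1.82857 ≈ -0.8286

-0.8286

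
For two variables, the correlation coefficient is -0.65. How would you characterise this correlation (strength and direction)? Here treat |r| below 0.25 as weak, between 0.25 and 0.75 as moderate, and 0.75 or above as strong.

moderate negative

r = -0.65 < 0 so the relationship is negative.
|r| = 0.65, which falls in the moderate range.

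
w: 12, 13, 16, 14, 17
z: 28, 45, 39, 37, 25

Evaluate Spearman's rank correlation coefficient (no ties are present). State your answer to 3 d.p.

-0.300

Rank w: 1, 2, 4, 3, 5
Rank z: 2, 5, 4, 3, 1
d = rank(w) − rank(z): -1, -3, 0, 0, 4; Σd² = 26
ρ = 1 − 6Σd² / [n(n²−1)] = 1 − 6×26 / (5×24) = 1 − 156/120 ≈ -0.300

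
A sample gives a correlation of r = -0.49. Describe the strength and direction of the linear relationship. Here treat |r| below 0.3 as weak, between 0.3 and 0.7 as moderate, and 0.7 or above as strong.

moderate negative

r = -0.49 < 0 so the relationship is negative.
|r| = 0.49, which falls in the moderate range.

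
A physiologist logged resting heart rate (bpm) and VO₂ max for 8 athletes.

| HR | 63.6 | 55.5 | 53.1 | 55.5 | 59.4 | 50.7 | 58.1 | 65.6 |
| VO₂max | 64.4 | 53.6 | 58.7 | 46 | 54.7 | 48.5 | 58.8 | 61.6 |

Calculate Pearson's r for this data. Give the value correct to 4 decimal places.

0.7122

n = 8, Σx = 461.5, Σy = 446.3, Σx² = 26802.89, Σy² = 25178.35, Σxy = 25905.98
nΣxy − ΣxΣy = 207247.84 − 205967.45 = 1280.39
nΣx² − (Σx)² = 214423.12 − 212982.25 = 1440.87; nΣy² − (Σy)² = 201426.8 − 199183.69 = 2243.11
r = 1280.39 / √(1440.87 × 2243.11) = 1280.39 / 1797.7847 ≈ 0.7122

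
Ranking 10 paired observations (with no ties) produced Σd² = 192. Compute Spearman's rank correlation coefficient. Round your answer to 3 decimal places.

-0.164

ρ = 1 − 6Σd² / [n(n²−1)] = 1 − 6×192 / (10×99)
  = 1 − 1152/990 = 1 − 1.1636 ≈ -0.164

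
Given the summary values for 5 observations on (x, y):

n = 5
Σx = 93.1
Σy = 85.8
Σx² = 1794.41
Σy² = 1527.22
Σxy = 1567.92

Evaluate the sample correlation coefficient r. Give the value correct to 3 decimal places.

r = (nΣxy − ΣxΣy) / √[(nΣx² − (Σx)²)(nΣy² − (Σy)²)]
Numerator: 5×1567.92 − 93.1×85.8 = -148.38
Denominator: √[(8972.05 − 8667.61)(7636.1 − 7361.64)] = √[304.44 × 274.46] = 289.0616
r = -148.38 / 289.0616 ≈ -0.513

-0.513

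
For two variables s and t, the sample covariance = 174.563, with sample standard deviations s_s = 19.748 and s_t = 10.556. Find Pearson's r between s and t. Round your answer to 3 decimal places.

r = Cov(s,t) / (s_s · s_t) = 174.563 / (19.748 × 10.556)
  = 174.563 / 208.4599 ≈ 0.837

0.837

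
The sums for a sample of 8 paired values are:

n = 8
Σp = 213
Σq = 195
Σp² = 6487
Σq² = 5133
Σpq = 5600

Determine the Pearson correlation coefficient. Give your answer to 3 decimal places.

r = (nΣpq − ΣpΣq) / √[(nΣp² − (Σp)²)(nΣq² − (Σq)²)]
Numerator: 8×5600 − 213×195 = 3265
Denominator: √[(51896 − 45369)(41064 − 38025)] = √[6527 × 3039] = 4453.7123
r = 3265 / 4453.7123 ≈ 0.733

0.733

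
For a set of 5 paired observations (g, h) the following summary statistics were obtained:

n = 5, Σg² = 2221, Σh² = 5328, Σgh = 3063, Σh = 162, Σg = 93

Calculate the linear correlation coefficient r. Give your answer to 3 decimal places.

r = (nΣgh − ΣgΣh) / √[(nΣg² − (Σg)²)(nΣh² − (Σh)²)]
Numerator: 5×3063 − 93×162 = 249
Denominator: √[(11105 − 8649)(26640 − 26244)] = √[2456 × 396] = 986.1927
r = 249 / 986.1927 ≈ 0.252

0.252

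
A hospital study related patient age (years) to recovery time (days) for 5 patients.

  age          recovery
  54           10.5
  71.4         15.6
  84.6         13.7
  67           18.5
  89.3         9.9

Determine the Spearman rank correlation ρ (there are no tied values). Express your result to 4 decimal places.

-0.4000

Rank age: 1, 3, 4, 2, 5
Rank recovery: 2, 4, 3, 5, 1
d = rank(age) − rank(recovery): -1, -1, 1, -3, 4; Σd² = 28
ρ = 1 − 6Σd² / [n(n²−1)] = 1 − 6×28 / (5×24) = 1 − 168/120 ≈ -0.4000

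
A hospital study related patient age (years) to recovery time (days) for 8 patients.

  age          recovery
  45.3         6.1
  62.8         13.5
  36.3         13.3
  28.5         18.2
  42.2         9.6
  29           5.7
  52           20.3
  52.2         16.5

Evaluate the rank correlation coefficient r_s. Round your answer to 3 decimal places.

Rank age: 5, 8, 3, 1, 4, 2, 6, 7
Rank recovery: 2, 5, 4, 7, 3, 1, 8, 6
d = rank(age) − rank(recovery): 3, 3, -1, -6, 1, 1, -2, 1; Σd² = 62
ρ = 1 − 6Σd² / [n(n²−1)] = 1 − 6×62 / (8×63) = 1 − 372/504 ≈ 0.262

0.262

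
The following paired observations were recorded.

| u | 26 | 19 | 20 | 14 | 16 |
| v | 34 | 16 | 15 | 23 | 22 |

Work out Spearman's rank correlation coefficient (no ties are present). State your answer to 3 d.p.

Rank u: 5, 3, 4, 1, 2
Rank v: 5, 2, 1, 4, 3
d = rank(u) − rank(v): 0, 1, 3, -3, -1; Σd² = 20
ρ = 1 − 6Σd² / [n(n²−1)] = 1 − 6×20 / (5×24) = 1 − 120/120 ≈ 0.000

0.000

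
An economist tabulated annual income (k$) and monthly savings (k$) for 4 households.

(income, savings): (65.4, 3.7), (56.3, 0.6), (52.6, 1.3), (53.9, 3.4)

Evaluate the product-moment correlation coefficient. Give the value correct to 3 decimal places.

n = 4, Σx = 228.2, Σy = 9, Σx² = 13118.82, Σy² = 27.3, Σxy = 527.4
nΣxy − ΣxΣy = 2109.6 − 2053.8 = 55.8
nΣx² − (Σx)² = 52475.28 − 52075.24 = 400.04; nΣy² − (Σy)² = 109.2 − 81 = 28.2
r = 55.8 / √(400.04 × 28.2) = 55.8 / 106.2127 ≈ 0.525

0.525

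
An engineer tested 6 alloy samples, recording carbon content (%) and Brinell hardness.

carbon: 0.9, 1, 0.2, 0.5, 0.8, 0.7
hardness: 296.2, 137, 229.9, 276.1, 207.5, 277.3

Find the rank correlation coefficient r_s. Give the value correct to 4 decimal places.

-0.2000

Rank carbon: 5, 6, 1, 2, 4, 3
Rank hardness: 6, 1, 3, 4, 2, 5
d = rank(carbon) − rank(hardness): -1, 5, -2, -2, 2, -2; Σd² = 42
ρ = 1 − 6Σd² / [n(n²−1)] = 1 − 6×42 / (6×35) = 1 − 252/210 ≈ -0.2000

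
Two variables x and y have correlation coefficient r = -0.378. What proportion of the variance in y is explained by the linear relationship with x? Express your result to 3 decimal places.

0.143

r² = (-0.378)² = 0.143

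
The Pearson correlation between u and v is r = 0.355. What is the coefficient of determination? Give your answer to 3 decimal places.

r² = (0.355)² = 0.126

0.126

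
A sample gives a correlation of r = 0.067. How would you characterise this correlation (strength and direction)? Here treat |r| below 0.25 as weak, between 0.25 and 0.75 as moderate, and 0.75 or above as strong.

weak positive

r = 0.067 > 0 so the relationship is positive.
|r| = 0.067, which falls in the weak range.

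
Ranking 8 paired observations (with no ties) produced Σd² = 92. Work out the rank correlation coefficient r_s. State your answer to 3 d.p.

ρ = 1 − 6Σd² / [n(n²−1)] = 1 − 6×92 / (8×63)
  = 1 − 552/504 = 1 − 1.0952 ≈ -0.095

-0.095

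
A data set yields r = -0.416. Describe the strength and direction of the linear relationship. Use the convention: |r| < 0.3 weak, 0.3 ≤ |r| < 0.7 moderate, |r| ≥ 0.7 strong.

r = -0.416 < 0 so the relationship is negative.
|r| = 0.416, which falls in the moderate range.

moderate negative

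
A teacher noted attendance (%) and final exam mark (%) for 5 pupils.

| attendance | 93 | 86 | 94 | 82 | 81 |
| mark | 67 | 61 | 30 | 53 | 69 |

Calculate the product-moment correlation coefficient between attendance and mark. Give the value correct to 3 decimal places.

-0.480

n = 5, Σx = 436, Σy = 280, Σx² = 38166, Σy² = 16680, Σxy = 24232
nΣxy − ΣxΣy = 121160 − 122080 = -920
nΣx² − (Σx)² = 190830 − 190096 = 734; nΣy² − (Σy)² = 83400 − 78400 = 5000
r = -920 / √(734 × 5000) = -920 / 1915.7244 ≈ -0.480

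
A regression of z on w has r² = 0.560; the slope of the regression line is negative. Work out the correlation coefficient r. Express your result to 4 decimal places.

|r| = √0.560 = 0.7483
The association is negative, so r = −0.7483.

-0.7483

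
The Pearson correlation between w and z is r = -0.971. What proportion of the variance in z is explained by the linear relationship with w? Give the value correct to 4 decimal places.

0.9428

r² = (-0.971)² = 0.9428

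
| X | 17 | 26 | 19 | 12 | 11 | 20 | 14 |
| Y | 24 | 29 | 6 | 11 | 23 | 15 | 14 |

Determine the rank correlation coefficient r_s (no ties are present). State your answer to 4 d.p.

Rank X: 4, 7, 5, 2, 1, 6, 3
Rank Y: 6, 7, 1, 2, 5, 4, 3
d = rank(X) − rank(Y): -2, 0, 4, 0, -4, 2, 0; Σd² = 40
ρ = 1 − 6Σd² / [n(n²−1)] = 1 − 6×40 / (7×48) = 1 − 240/336 ≈ 0.2857

0.2857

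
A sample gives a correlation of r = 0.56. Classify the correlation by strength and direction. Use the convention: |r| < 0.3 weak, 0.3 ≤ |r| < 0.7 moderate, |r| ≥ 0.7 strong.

moderate positive

r = 0.56 > 0 so the relationship is positive.
|r| = 0.56, which falls in the moderate range.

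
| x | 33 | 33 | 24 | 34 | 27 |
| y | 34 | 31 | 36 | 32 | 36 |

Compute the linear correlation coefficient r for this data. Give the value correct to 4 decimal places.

n = 5, Σx = 151, Σy = 169, Σx² = 4639, Σy² = 5733, Σxy = 5069
nΣxy − ΣxΣy = 25345 − 25519 = -174
nΣx² − (Σx)² = 23195 − 22801 = 394; nΣy² − (Σy)² = 28665 − 28561 = 104
r = -174 / √(394 × 104) = -174 / 202.4253 ≈ -0.8596

-0.8596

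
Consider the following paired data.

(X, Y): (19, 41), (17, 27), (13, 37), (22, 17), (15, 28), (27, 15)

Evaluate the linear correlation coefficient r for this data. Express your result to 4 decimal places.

n = 6, ΣX = 113, ΣY = 165, ΣX² = 2257, ΣY² = 5077, ΣXY = 2918
nΣXY − ΣXΣY = 17508 − 18645 = -1137
nΣX² − (ΣX)² = 13542 − 12769 = 773; nΣY² − (ΣY)² = 30462 − 27225 = 3237
r = -1137 / √(773 × 3237) = -1137 / 1581.8347 ≈ -0.7188

-0.7188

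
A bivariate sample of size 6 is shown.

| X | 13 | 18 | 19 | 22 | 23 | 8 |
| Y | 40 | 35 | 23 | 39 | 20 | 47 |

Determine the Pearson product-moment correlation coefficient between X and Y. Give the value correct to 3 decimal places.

n = 6, ΣX = 103, ΣY = 204, ΣX² = 1931, ΣY² = 7484, ΣXY = 3281
nΣXY − ΣXΣY = 19686 − 21012 = -1326
nΣX² − (ΣX)² = 11586 − 10609 = 977; nΣY² − (ΣY)² = 44904 − 41616 = 3288
r = -1326 / √(977 × 3288) = -1326 / 1792.3102 ≈ -0.740

-0.740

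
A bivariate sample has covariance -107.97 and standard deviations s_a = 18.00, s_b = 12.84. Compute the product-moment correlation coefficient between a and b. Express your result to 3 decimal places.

-0.467

r = Cov(a,b) / (s_a · s_b) = -107.97 / (18.00 × 12.84)
  = -107.97 / 231.1200 ≈ -0.467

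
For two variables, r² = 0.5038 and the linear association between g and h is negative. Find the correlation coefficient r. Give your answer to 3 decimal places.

|r| = √0.5038 = 0.710
The association is negative, so r = −0.710.

-0.710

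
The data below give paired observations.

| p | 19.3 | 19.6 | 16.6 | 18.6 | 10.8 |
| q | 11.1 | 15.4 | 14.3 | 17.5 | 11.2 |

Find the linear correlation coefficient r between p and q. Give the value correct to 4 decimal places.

n = 5, Σp = 84.9, Σq = 69.5, Σp² = 1494.81, Σq² = 996.55, Σpq = 1199.91
nΣpq − ΣpΣq = 5999.55 − 5900.55 = 99
nΣp² − (Σp)² = 7474.05 − 7208.01 = 266.04; nΣq² − (Σq)² = 4982.75 − 4830.25 = 152.5
r = 99 / √(266.04 × 152.5) = 99 / 201.4227 ≈ 0.4915

0.4915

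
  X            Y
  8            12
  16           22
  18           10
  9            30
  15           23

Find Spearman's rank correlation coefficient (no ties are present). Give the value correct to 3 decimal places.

Rank X: 1, 4, 5, 2, 3
Rank Y: 2, 3, 1, 5, 4
d = rank(X) − rank(Y): -1, 1, 4, -3, -1; Σd² = 28
ρ = 1 − 6Σd² / [n(n²−1)] = 1 − 6×28 / (5×24) = 1 − 168/120 ≈ -0.400

-0.400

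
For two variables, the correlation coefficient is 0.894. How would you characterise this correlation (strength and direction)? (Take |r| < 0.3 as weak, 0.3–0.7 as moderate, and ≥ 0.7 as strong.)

strong positive

r = 0.894 > 0 so the relationship is positive.
|r| = 0.894, which falls in the strong range.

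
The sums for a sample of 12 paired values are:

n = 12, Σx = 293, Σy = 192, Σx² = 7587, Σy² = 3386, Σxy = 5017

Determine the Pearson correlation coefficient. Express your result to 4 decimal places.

0.8923

r = (nΣxy − ΣxΣy) / √[(nΣx² − (Σx)²)(nΣy² − (Σy)²)]
Numerator: 12×5017 − 293×192 = 3948
Denominator: √[(91044 − 85849)(40632 − 36864)] = √[5195 × 3768] = 4424.3372
r = 3948 / 4424.3372 ≈ 0.8923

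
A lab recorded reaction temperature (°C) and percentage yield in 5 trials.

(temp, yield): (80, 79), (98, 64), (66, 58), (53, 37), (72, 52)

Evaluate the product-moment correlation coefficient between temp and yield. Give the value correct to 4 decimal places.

0.6992

n = 5, Σx = 369, Σy = 290, Σx² = 28353, Σy² = 17774, Σxy = 22125
nΣxy − ΣxΣy = 110625 − 107010 = 3615
nΣx² − (Σx)² = 141765 − 136161 = 5604; nΣy² − (Σy)² = 88870 − 84100 = 4770
r = 3615 / √(5604 × 4770) = 3615 / 5170.2108 ≈ 0.6992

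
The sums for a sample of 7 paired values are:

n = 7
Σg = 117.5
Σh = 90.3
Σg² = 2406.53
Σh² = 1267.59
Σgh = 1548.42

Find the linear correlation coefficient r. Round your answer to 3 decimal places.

0.155

r = (nΣgh − ΣgΣh) / √[(nΣg² − (Σg)²)(nΣh² − (Σh)²)]
Numerator: 7×1548.42 − 117.5×90.3 = 228.69
Denominator: √[(16845.71 − 13806.25)(8873.13 − 8154.09)] = √[3039.46 × 719.04] = 1478.3414
r = 228.69 / 1478.3414 ≈ 0.155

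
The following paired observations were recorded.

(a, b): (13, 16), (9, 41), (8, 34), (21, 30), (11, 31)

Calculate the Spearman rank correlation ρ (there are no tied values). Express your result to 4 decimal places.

-0.8000

Rank a: 4, 2, 1, 5, 3
Rank b: 1, 5, 4, 2, 3
d = rank(a) − rank(b): 3, -3, -3, 3, 0; Σd² = 36
ρ = 1 − 6Σd² / [n(n²−1)] = 1 − 6×36 / (5×24) = 1 − 216/120 ≈ -0.8000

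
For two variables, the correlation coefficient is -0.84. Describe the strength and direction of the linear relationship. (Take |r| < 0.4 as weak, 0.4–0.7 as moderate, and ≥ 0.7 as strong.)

r = -0.84 < 0 so the relationship is negative.
|r| = 0.84, which falls in the strong range.

strong negative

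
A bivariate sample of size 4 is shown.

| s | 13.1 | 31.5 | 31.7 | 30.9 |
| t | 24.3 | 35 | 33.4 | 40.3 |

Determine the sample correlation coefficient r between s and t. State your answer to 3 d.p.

n = 4, Σs = 107.2, Σt = 133, Σs² = 3123.56, Σt² = 4555.14, Σst = 3724.88
nΣst − ΣsΣt = 14899.52 − 14257.6 = 641.92
nΣs² − (Σs)² = 12494.24 − 11491.84 = 1002.4; nΣt² − (Σt)² = 18220.56 − 17689 = 531.56
r = 641.92 / √(1002.4 × 531.56) = 641.92 / 729.9560 ≈ 0.879

0.879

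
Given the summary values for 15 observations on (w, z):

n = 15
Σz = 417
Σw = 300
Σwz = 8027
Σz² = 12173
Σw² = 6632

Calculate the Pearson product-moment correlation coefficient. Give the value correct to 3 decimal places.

-0.517

r = (nΣwz − ΣwΣz) / √[(nΣw² − (Σw)²)(nΣz² − (Σz)²)]
Numerator: 15×8027 − 300×417 = -4695
Denominator: √[(99480 − 90000)(182595 − 173889)] = √[9480 × 8706] = 9084.7609
r = -4695 / 9084.7609 ≈ -0.517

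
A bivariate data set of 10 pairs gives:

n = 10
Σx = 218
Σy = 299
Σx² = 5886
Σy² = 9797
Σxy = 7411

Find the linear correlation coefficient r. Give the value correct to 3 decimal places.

0.906

r = (nΣxy − ΣxΣy) / √[(nΣx² − (Σx)²)(nΣy² − (Σy)²)]
Numerator: 10×7411 − 218×299 = 8928
Denominator: √[(58860 − 47524)(97970 − 89401)] = √[11336 × 8569] = 9855.8705
r = 8928 / 9855.8705 ≈ 0.906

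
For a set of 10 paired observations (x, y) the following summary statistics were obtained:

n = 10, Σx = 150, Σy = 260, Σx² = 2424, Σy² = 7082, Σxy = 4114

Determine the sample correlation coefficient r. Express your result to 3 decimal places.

0.904

r = (nΣxy − ΣxΣy) / √[(nΣx² − (Σx)²)(nΣy² − (Σy)²)]
Numerator: 10×4114 − 150×260 = 2140
Denominator: √[(24240 − 22500)(70820 − 67600)] = √[1740 × 3220] = 2367.0234
r = 2140 / 2367.0234 ≈ 0.904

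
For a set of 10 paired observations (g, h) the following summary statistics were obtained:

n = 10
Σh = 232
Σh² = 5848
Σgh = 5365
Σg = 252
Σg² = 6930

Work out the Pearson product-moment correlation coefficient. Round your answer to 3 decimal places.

r = (nΣgh − ΣgΣh) / √[(nΣg² − (Σg)²)(nΣh² − (Σh)²)]
Numerator: 10×5365 − 252×232 = -4814
Denominator: √[(69300 − 63504)(58480 − 53824)] = √[5796 × 4656] = 5194.8220
r = -4814 / 5194.8220 ≈ -0.927

-0.927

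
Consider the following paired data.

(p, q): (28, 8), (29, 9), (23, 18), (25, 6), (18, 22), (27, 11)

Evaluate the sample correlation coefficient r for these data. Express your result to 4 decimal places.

n = 6, Σp = 150, Σq = 74, Σp² = 3832, Σq² = 1110, Σpq = 1742
nΣpq − ΣpΣq = 10452 − 11100 = -648
nΣp² − (Σp)² = 22992 − 22500 = 492; nΣq² − (Σq)² = 6660 − 5476 = 1184
r = -648 / √(492 × 1184) = -648 / 763.2352 ≈ -0.8490

-0.8490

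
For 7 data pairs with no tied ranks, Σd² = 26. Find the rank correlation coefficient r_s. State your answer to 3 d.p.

0.536

ρ = 1 − 6Σd² / [n(n²−1)] = 1 − 6×26 / (7×48)
  = 1 − 156/336 = 1 − 0.4643 ≈ 0.536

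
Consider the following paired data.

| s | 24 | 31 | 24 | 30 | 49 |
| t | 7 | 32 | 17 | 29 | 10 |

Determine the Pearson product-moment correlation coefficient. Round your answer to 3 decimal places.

n = 5, Σs = 158, Σt = 95, Σs² = 5414, Σt² = 2303, Σst = 2928
nΣst − ΣsΣt = 14640 − 15010 = -370
nΣs² − (Σs)² = 27070 − 24964 = 2106; nΣt² − (Σt)² = 11515 − 9025 = 2490
r = -370 / √(2106 × 2490) = -370 / 2289.9651 ≈ -0.162

-0.162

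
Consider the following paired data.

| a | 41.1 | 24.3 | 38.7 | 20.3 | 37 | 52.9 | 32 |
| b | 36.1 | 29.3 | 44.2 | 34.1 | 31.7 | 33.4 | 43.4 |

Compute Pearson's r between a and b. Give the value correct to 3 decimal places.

n = 7, Σa = 246.3, Σb = 252.2, Σa² = 9380.89, Σb² = 9282.16, Σab = 8927.03
nΣab − ΣaΣb = 62489.21 − 62116.86 = 372.35
nΣa² − (Σa)² = 65666.23 − 60663.69 = 5002.54; nΣb² − (Σb)² = 64975.12 − 63604.84 = 1370.28
r = 372.35 / √(5002.54 × 1370.28) = 372.35 / 2618.1827 ≈ 0.142

0.142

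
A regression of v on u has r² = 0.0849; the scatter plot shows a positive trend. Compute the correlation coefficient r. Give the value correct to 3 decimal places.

0.291

|r| = √0.0849 = 0.291
The association is positive, so r = 0.291.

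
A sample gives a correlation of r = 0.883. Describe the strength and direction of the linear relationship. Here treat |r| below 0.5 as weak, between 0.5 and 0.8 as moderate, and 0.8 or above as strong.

strong positive

r = 0.883 > 0 so the relationship is positive.
|r| = 0.883, which falls in the strong range.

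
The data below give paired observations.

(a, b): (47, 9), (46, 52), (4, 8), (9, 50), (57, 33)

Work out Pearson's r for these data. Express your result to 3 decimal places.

0.108

n = 5, Σa = 163, Σb = 152, Σa² = 7671, Σb² = 6438, Σab = 5178
nΣab − ΣaΣb = 25890 − 24776 = 1114
nΣa² − (Σa)² = 38355 − 26569 = 11786; nΣb² − (Σb)² = 32190 − 23104 = 9086
r = 1114 / √(11786 × 9086) = 1114 / 10348.3137 ≈ 0.108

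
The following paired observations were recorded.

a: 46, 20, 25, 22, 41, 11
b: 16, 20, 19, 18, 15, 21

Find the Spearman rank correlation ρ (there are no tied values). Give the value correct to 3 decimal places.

Rank a: 6, 2, 4, 3, 5, 1
Rank b: 2, 5, 4, 3, 1, 6
d = rank(a) − rank(b): 4, -3, 0, 0, 4, -5; Σd² = 66
ρ = 1 − 6Σd² / [n(n²−1)] = 1 − 6×66 / (6×35) = 1 − 396/210 ≈ -0.886

-0.886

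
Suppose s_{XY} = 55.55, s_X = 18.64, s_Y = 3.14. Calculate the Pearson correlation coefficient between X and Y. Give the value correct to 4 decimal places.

r = Cov(X,Y) / (s_X · s_Y) = 55.55 / (18.64 × 3.14)
  = 55.55 / 58.5296 ≈ 0.9491

0.9491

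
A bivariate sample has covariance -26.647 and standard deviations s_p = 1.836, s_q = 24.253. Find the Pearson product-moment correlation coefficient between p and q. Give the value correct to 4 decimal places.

-0.5984

r = Cov(p,q) / (s_p · s_q) = -26.647 / (1.836 × 24.253)
  = -26.647 / 44.5285 ≈ -0.5984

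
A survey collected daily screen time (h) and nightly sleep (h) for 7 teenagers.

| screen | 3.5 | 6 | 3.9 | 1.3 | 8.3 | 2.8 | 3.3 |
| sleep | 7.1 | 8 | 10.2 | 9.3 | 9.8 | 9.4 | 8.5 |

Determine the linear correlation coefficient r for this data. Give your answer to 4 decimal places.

0.0957

n = 7, Σx = 29.1, Σy = 62.3, Σx² = 152.77, Σy² = 561.59, Σxy = 260.43
nΣxy − ΣxΣy = 1823.01 − 1812.93 = 10.08
nΣx² − (Σx)² = 1069.39 − 846.81 = 222.58; nΣy² − (Σy)² = 3931.13 − 3881.29 = 49.84
r = 10.08 / √(222.58 × 49.84) = 10.08 / 105.3251 ≈ 0.0957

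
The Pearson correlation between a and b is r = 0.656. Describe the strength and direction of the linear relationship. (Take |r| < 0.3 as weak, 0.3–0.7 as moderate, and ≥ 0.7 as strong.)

r = 0.656 > 0 so the relationship is positive.
|r| = 0.656, which falls in the moderate range.

moderate positive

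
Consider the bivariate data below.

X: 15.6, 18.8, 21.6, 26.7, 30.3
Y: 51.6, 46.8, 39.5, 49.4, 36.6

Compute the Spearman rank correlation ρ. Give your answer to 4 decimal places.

-0.7000

Rank X: 1, 2, 3, 4, 5
Rank Y: 5, 3, 2, 4, 1
d = rank(X) − rank(Y): -4, -1, 1, 0, 4; Σd² = 34
ρ = 1 − 6Σd² / [n(n²−1)] = 1 − 6×34 / (5×24) = 1 − 204/120 ≈ -0.7000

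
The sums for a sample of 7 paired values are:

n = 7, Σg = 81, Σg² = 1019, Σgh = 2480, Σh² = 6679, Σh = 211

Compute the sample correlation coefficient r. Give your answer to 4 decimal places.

0.2381

r = (nΣgh − ΣgΣh) / √[(nΣg² − (Σg)²)(nΣh² − (Σh)²)]
Numerator: 7×2480 − 81×211 = 269
Denominator: √[(7133 − 6561)(46753 − 44521)] = √[572 × 2232] = 1129.9133
r = 269 / 1129.9133 ≈ 0.2381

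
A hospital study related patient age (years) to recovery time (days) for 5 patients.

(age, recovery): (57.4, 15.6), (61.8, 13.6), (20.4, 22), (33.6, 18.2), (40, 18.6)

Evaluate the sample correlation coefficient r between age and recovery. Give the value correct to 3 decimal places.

-0.972

n = 5, Σx = 213.2, Σy = 88, Σx² = 10259.12, Σy² = 1589.52, Σxy = 3540.24
nΣxy − ΣxΣy = 17701.2 − 18761.6 = -1060.4
nΣx² − (Σx)² = 51295.6 − 45454.24 = 5841.36; nΣy² − (Σy)² = 7947.6 − 7744 = 203.6
r = -1060.4 / √(5841.36 × 203.6) = -1060.4 / 1090.5507 ≈ -0.972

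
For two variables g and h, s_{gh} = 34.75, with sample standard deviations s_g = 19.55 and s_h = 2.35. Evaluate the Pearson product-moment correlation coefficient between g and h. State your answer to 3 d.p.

r = Cov(g,h) / (s_g · s_h) = 34.75 / (19.55 × 2.35)
  = 34.75 / 45.9425 ≈ 0.756

0.756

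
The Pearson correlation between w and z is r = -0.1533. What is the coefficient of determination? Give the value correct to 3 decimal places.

r² = (-0.1533)² = 0.024

0.024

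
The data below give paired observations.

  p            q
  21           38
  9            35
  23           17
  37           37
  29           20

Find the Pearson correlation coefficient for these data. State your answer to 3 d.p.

-0.109

n = 5, Σp = 119, Σq = 147, Σp² = 3261, Σq² = 4727, Σpq = 3453
nΣpq − ΣpΣq = 17265 − 17493 = -228
nΣp² − (Σp)² = 16305 − 14161 = 2144; nΣq² − (Σq)² = 23635 − 21609 = 2026
r = -228 / √(2144 × 2026) = -228 / 2084.1651 ≈ -0.109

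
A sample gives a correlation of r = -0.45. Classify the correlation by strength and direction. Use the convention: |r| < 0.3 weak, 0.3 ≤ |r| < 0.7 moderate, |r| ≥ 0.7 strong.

r = -0.45 < 0 so the relationship is negative.
|r| = 0.45, which falls in the moderate range.

moderate negative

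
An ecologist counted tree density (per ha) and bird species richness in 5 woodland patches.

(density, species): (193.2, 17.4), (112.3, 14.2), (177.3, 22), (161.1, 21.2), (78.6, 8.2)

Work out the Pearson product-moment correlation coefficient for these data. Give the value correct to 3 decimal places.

0.858

n = 5, Σx = 722.5, Σy = 83, Σx² = 113503.99, Σy² = 1505.08, Σxy = 12916.78
nΣxy − ΣxΣy = 64583.9 − 59967.5 = 4616.4
nΣx² − (Σx)² = 567519.95 − 522006.25 = 45513.7; nΣy² − (Σy)² = 7525.4 − 6889 = 636.4
r = 4616.4 / √(45513.7 × 636.4) = 4616.4 / 5381.9066 ≈ 0.858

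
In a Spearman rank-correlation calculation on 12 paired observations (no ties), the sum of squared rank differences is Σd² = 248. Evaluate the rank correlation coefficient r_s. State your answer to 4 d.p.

ρ = 1 − 6Σd² / [n(n²−1)] = 1 − 6×248 / (12×143)
  = 1 − 1488/1716 = 1 − 0.86713 ≈ 0.1329

0.1329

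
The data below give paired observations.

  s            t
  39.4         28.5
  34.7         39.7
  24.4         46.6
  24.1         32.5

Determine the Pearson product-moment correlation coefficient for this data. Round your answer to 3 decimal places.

n = 4, Σs = 122.6, Σt = 147.3, Σs² = 3932.62, Σt² = 5616.15, Σst = 4420.78
nΣst − ΣsΣt = 17683.12 − 18058.98 = -375.86
nΣs² − (Σs)² = 15730.48 − 15030.76 = 699.72; nΣt² − (Σt)² = 22464.6 − 21697.29 = 767.31
r = -375.86 / √(699.72 × 767.31) = -375.86 / 732.7361 ≈ -0.513

-0.513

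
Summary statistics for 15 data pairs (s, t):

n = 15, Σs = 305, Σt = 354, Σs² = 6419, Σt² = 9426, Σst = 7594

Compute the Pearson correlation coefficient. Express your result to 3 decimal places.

0.821

r = (nΣst − ΣsΣt) / √[(nΣs² − (Σs)²)(nΣt² − (Σt)²)]
Numerator: 15×7594 − 305×354 = 5940
Denominator: √[(96285 − 93025)(141390 − 125316)] = √[3260 × 16074] = 7238.8701
r = 5940 / 7238.8701 ≈ 0.821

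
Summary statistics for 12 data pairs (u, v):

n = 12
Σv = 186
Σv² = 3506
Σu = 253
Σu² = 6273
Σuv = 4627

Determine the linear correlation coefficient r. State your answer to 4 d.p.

r = (nΣuv − ΣuΣv) / √[(nΣu² − (Σu)²)(nΣv² − (Σv)²)]
Numerator: 12×4627 − 253×186 = 8466
Denominator: √[(75276 − 64009)(42072 − 34596)] = √[11267 × 7476] = 9177.8043
r = 8466 / 9177.8043 ≈ 0.9224

0.9224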